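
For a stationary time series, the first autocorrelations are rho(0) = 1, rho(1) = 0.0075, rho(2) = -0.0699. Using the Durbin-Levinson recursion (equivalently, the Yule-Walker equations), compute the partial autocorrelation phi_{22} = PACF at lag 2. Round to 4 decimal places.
\phi_{22} = -0.0700

The PACF at lag k is phi_{kk}, the last component of the solution
to the Yule-Walker system G_k phi = r_k where
  (G_k)_{ij} = rho(|i - j|), (r_k)_i = rho(i), i,j = 1..k.
Equivalently, Durbin-Levinson gives phi_{kk} iteratively:
  phi_{11} = rho(1)
  phi_{kk} = [rho(k) - sum_{j=1..k-1} phi_{k-1,j} rho(k-j)]
            / [1 - sum_{j=1..k-1} phi_{k-1,j} rho(j)],
  phi_{k,j} = phi_{k-1,j} - phi_{kk} phi_{k-1,k-j},  j = 1..k-1.
Step k = 1:
  phi_11 = rho(1) = 0.0075.
Step k = 2:
  phi_22 = [rho(2) - phi_11 rho(1)] / [1 - phi_11 rho(1)] = [-0.0699 - (0.0075)(0.0075)] / [1 - (0.0075)(0.0075)]
         = -0.06995625 / 0.99994375 = -0.07.
Therefore phi_{22} = -0.0700.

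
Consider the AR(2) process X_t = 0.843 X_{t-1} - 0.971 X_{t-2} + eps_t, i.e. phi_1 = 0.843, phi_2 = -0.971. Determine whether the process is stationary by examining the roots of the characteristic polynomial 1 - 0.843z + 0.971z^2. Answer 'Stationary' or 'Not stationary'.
\text{Stationary}

The AR(p) characteristic polynomial is P(z) = 1 - 0.843z + 0.971z^2.
Stationarity requires all roots to lie outside the unit circle, i.e. |z| > 1 for every root.
Set 1 + (-0.843) z + (0.971) z^2 = 0, i.e. a z^2 + b z + c = 0 with a = 0.971, b = -0.843, c = 1.
Discriminant D = b^2 - 4ac = (-0.843)^2 - 4*(0.971)*1 = 0.710649 - (3.884) = -3.173351.
D < 0, so the roots are the complex-conjugate pair z = (-b +/- i sqrt(-D)) / (2a) = 0.4341 +/- 0.9173i.
For a conjugate pair |z|^2 = z * conj(z) = (product of roots) = c/a = 1/(0.971) = 1.029866, so |z| = sqrt(1.029866) = 1.0148 for both roots.
Moduli of all roots: 1.0148, 1.0148.
All moduli strictly greater than 1? Yes.
Verdict: Stationary.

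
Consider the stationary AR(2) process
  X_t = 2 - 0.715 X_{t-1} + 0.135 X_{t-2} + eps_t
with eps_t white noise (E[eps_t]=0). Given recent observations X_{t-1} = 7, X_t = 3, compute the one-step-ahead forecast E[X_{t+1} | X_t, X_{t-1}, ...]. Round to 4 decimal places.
E[X_{t+1} \mid \mathcal F_t] = 0.8000

For an AR(p) model X_t = c + sum_i phi_i X_{t-i} + eps_t, the
one-step-ahead conditional mean is
  E[X_{t+1} | X_t, ...] = c + sum_i phi_i X_{t+1-i}.
Substitute known values:
  E[X_{t+1} | ...] = 2 + (-0.715) * (3) + (0.135) * (7)
                   = 0.8000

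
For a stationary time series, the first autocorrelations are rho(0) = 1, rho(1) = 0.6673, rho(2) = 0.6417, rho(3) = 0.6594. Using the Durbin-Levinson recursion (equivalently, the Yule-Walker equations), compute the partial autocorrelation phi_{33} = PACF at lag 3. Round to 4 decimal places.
\phi_{33} = 0.3020

The PACF at lag k is phi_{kk}, the last component of the solution
to the Yule-Walker system G_k phi = r_k where
  (G_k)_{ij} = rho(|i - j|), (r_k)_i = rho(i), i,j = 1..k.
Equivalently, Durbin-Levinson gives phi_{kk} iteratively:
  phi_{11} = rho(1)
  phi_{kk} = [rho(k) - sum_{j=1..k-1} phi_{k-1,j} rho(k-j)]
            / [1 - sum_{j=1..k-1} phi_{k-1,j} rho(j)],
  phi_{k,j} = phi_{k-1,j} - phi_{kk} phi_{k-1,k-j},  j = 1..k-1.
Step k = 1:
  phi_11 = rho(1) = 0.6673.
Step k = 2:
  phi_22 = [rho(2) - phi_11 rho(1)] / [1 - phi_11 rho(1)] = [0.6417 - (0.6673)(0.6673)] / [1 - (0.6673)(0.6673)]
         = 0.19641071 / 0.55471071 = 0.354078.
  Update: phi_21 = phi_11 - phi_22 phi_11 = 0.6673 - (0.354078)(0.6673) = 0.431024.
Step k = 3:
  phi_33 = [rho(3) - phi_21 rho(2) - phi_22 rho(1)] / [1 - phi_21 rho(1) - phi_22 rho(2)]
    numerator   = 0.6594 - (0.431024)(0.6417) - (0.354078)(0.6673) = 0.14653587
    denominator = 1 - (0.431024)(0.6673) - (0.354078)(0.6417) = 0.48516605
  phi_33 = 0.14653587 / 0.48516605 = 0.302.
Therefore phi_{33} = 0.3020.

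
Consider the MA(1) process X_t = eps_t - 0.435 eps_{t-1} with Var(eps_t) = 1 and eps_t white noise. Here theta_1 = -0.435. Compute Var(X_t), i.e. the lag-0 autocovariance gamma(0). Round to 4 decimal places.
\gamma(0) = 1.1892

For an MA(q) process X_t = eps_t + sum_i theta_i eps_{t-i} with
Var(eps_t) = sigma^2, the variance is
  gamma(0) = sigma^2 * (1 + sum_i theta_i^2).
  sum_i theta_i^2 = (-0.435)^2 = 0.189225.
  gamma(0) = 1 * (1 + 0.189225) = 1 * 1.189225 = 1.189225, which rounds to 1.1892.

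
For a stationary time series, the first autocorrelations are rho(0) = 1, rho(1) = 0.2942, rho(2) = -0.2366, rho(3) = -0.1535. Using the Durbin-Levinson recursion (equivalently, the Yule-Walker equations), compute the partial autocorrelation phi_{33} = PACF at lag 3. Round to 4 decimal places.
\phi_{33} = 0.0561

The PACF at lag k is phi_{kk}, the last component of the solution
to the Yule-Walker system G_k phi = r_k where
  (G_k)_{ij} = rho(|i - j|), (r_k)_i = rho(i), i,j = 1..k.
Equivalently, Durbin-Levinson gives phi_{kk} iteratively:
  phi_{11} = rho(1)
  phi_{kk} = [rho(k) - sum_{j=1..k-1} phi_{k-1,j} rho(k-j)]
            / [1 - sum_{j=1..k-1} phi_{k-1,j} rho(j)],
  phi_{k,j} = phi_{k-1,j} - phi_{kk} phi_{k-1,k-j},  j = 1..k-1.
Step k = 1:
  phi_11 = rho(1) = 0.2942.
Step k = 2:
  phi_22 = [rho(2) - phi_11 rho(1)] / [1 - phi_11 rho(1)] = [-0.2366 - (0.2942)(0.2942)] / [1 - (0.2942)(0.2942)]
         = -0.32315364 / 0.91344636 = -0.353774.
  Update: phi_21 = phi_11 - phi_22 phi_11 = 0.2942 - (-0.353774)(0.2942) = 0.39828.
Step k = 3:
  phi_33 = [rho(3) - phi_21 rho(2) - phi_22 rho(1)] / [1 - phi_21 rho(1) - phi_22 rho(2)]
    numerator   = -0.1535 - (0.39828)(-0.2366) - (-0.353774)(0.2942) = 0.04481346
    denominator = 1 - (0.39828)(0.2942) - (-0.353774)(-0.2366) = 0.79912298
  phi_33 = 0.04481346 / 0.79912298 = 0.0561.
Therefore phi_{33} = 0.0561.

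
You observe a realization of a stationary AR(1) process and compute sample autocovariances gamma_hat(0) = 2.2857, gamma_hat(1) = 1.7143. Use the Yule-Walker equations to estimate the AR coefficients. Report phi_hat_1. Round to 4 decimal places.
\hat\phi_{1} = 0.7500

The Yule-Walker equations for an AR(p) process read, in matrix form,
  Gamma_p phi = r_p,   with   (Gamma_p)_{ij} = gamma(|i - j|),
                       (r_p)_i = gamma(i),   i,j = 1..p.
Substitute the sample gammas (Toeplitz matrix and right-hand side of size 1):
  Gamma_p = [[2.2857]]
  r_p     = [1.7143]
With p = 1 this is the single equation gamma(0) phi_1 = gamma(1):
  phi_hat_1 = gamma(1) / gamma(0) = 1.7143 / 2.2857 = 0.7500.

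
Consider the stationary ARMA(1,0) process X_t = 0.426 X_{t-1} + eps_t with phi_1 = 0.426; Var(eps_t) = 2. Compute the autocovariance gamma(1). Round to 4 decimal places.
\gamma(1) = 1.0409

Multiply the model equation by X_{t-k} and take expectations. With theta_0 = psi_0 = 1 and psi_j the MA(infinity) weights, this gives
  gamma(k) - sum_i phi_i gamma(k-i) = c_k,
  c_k = sigma^2 * sum_{j=k..q} theta_j psi_{j-k}   (c_k = 0 for k > q),
using gamma(-m) = gamma(m).
Pure AR (q = 0): c_0 = sigma^2 = 2, c_k = 0 for k >= 1.
Equations for k = 0 and k = 1 (AR order 1):
  gamma(0) = phi_1 gamma(1) + c_0
  gamma(1) = phi_1 gamma(0) + c_1
Substituting the second into the first: gamma(0) (1 - phi_1^2) = c_0 + phi_1 c_1, so
  gamma(0) = c_0 / (1 - phi_1^2) = 2 / (1 - (0.426)^2) = 2 / 0.818524 = 2.443423.
  gamma(1) = phi_1 gamma(0) = (0.426)(2.443423) = 1.040898.
Therefore gamma(1) = 1.0409 (to 4 decimal places).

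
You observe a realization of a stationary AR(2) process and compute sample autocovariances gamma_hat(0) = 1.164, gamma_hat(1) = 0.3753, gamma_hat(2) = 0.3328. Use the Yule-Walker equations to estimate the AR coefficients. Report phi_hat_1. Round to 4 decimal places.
\hat\phi_{1} = 0.2570

The Yule-Walker equations for an AR(p) process read, in matrix form,
  Gamma_p phi = r_p,   with   (Gamma_p)_{ij} = gamma(|i - j|),
                       (r_p)_i = gamma(i),   i,j = 1..p.
Substitute the sample gammas (Toeplitz matrix and right-hand side of size 2):
  Gamma_p = [[1.164, 0.3753], [0.3753, 1.164]]
  r_p     = [0.3753, 0.3328]
Written out:
  1.164 phi_1 + 0.3753 phi_2 = 0.3753
  0.3753 phi_1 + 1.164 phi_2 = 0.3328
Solve by Cramer's rule:
  det = gamma(0)^2 - gamma(1)^2 = (1.164)^2 - (0.3753)^2 = 1.354896 - 0.14085009 = 1.21404591
  phi_hat_1 = [gamma(1) gamma(0) - gamma(1) gamma(2)] / det = [(0.3753)(1.164) - (0.3753)(0.3328)] / 1.21404591 = 0.31194936 / 1.21404591 = 0.257
  phi_hat_2 = [gamma(0) gamma(2) - gamma(1)^2] / det = [(1.164)(0.3328) - (0.3753)^2] / 1.21404591 = 0.24652911 / 1.21404591 = 0.2031
So phi_hat = [0.2570, 0.2031].
Therefore phi_hat_1 = 0.2570.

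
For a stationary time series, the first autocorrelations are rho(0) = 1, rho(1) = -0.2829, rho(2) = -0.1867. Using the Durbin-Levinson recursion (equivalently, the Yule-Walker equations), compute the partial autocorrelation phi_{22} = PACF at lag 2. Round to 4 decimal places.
\phi_{22} = -0.2899

The PACF at lag k is phi_{kk}, the last component of the solution
to the Yule-Walker system G_k phi = r_k where
  (G_k)_{ij} = rho(|i - j|), (r_k)_i = rho(i), i,j = 1..k.
Equivalently, Durbin-Levinson gives phi_{kk} iteratively:
  phi_{11} = rho(1)
  phi_{kk} = [rho(k) - sum_{j=1..k-1} phi_{k-1,j} rho(k-j)]
            / [1 - sum_{j=1..k-1} phi_{k-1,j} rho(j)],
  phi_{k,j} = phi_{k-1,j} - phi_{kk} phi_{k-1,k-j},  j = 1..k-1.
Step k = 1:
  phi_11 = rho(1) = -0.2829.
Step k = 2:
  phi_22 = [rho(2) - phi_11 rho(1)] / [1 - phi_11 rho(1)] = [-0.1867 - (-0.2829)(-0.2829)] / [1 - (-0.2829)(-0.2829)]
         = -0.26673241 / 0.91996759 = -0.2899.
Therefore phi_{22} = -0.2899.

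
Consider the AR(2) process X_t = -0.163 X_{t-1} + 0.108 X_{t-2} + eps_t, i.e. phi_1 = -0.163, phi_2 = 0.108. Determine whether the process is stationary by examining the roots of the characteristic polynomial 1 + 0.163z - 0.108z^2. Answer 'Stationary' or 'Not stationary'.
\text{Stationary}

The AR(p) characteristic polynomial is P(z) = 1 + 0.163z - 0.108z^2.
Stationarity requires all roots to lie outside the unit circle, i.e. |z| > 1 for every root.
Set 1 + (0.163) z + (-0.108) z^2 = 0, i.e. a z^2 + b z + c = 0 with a = -0.108, b = 0.163, c = 1.
Discriminant D = b^2 - 4ac = (0.163)^2 - 4*(-0.108)*1 = 0.026569 - (-0.432) = 0.458569.
D >= 0, so the roots are real: z = (-b +/- sqrt(D)) / (2a) = (-0.163 +/- 0.677177) / (-0.216).
  z_1 = (-0.163 + 0.677177) / (-0.216) = -2.3805,   |z_1| = 2.3805.
  z_2 = (-0.163 - 0.677177) / (-0.216) = 3.8897,   |z_2| = 3.8897.
Moduli of all roots: 2.3805, 3.8897.
All moduli strictly greater than 1? Yes.
Verdict: Stationary.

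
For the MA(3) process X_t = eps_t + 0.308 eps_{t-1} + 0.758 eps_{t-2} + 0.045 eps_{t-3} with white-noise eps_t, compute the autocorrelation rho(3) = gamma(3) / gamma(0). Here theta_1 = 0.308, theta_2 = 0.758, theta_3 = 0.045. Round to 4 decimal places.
\rho(3) = 0.0269

For an MA(q) process with theta_0 = 1, the autocovariance is
  gamma(k) = sigma^2 * sum_{i=0..q-k} theta_i * theta_{i+k},
and rho(k) = gamma(k) / gamma(0). Sigma^2 cancels.
  numerator   = (1)*(0.045) = 0.045.
  denominator = (1)^2 + (0.308)^2 + (0.758)^2 + (0.045)^2 = 1.671453.
  rho(3) = 0.045 / 1.671453 = 0.0269.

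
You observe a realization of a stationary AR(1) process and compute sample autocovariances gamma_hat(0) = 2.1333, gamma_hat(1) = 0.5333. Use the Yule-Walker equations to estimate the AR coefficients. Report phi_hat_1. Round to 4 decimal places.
\hat\phi_{1} = 0.2500

The Yule-Walker equations for an AR(p) process read, in matrix form,
  Gamma_p phi = r_p,   with   (Gamma_p)_{ij} = gamma(|i - j|),
                       (r_p)_i = gamma(i),   i,j = 1..p.
Substitute the sample gammas (Toeplitz matrix and right-hand side of size 1):
  Gamma_p = [[2.1333]]
  r_p     = [0.5333]
With p = 1 this is the single equation gamma(0) phi_1 = gamma(1):
  phi_hat_1 = gamma(1) / gamma(0) = 0.5333 / 2.1333 = 0.2500.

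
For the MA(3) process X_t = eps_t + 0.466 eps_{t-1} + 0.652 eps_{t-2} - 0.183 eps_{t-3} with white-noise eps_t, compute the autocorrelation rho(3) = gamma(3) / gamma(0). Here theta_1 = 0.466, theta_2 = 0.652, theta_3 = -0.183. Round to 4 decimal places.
\rho(3) = -0.1092

For an MA(q) process with theta_0 = 1, the autocovariance is
  gamma(k) = sigma^2 * sum_{i=0..q-k} theta_i * theta_{i+k},
and rho(k) = gamma(k) / gamma(0). Sigma^2 cancels.
  numerator   = (1)*(-0.183) = -0.183.
  denominator = (1)^2 + (0.466)^2 + (0.652)^2 + (-0.183)^2 = 1.675749.
  rho(3) = -0.183 / 1.675749 = -0.1092.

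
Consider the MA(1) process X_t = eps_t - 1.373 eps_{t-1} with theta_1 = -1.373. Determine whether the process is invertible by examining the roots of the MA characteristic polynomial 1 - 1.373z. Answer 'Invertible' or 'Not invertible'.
\text{Not invertible}

The MA(q) characteristic polynomial is P(z) = 1 - 1.373z.
Invertibility requires all roots to lie outside the unit circle, i.e. |z| > 1 for every root.
This is linear in z: 1 + (-1.373) z = 0  =>  z = -1/(-1.373) = 0.728332,  |z| = 0.728332.
Moduli of all roots: 0.7283.
All moduli strictly greater than 1? No.
Verdict: Not invertible.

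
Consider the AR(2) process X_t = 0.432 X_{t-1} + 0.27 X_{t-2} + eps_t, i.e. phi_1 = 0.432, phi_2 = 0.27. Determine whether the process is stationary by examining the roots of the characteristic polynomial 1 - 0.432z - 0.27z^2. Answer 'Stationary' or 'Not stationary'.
\text{Stationary}

The AR(p) characteristic polynomial is P(z) = 1 - 0.432z - 0.27z^2.
Stationarity requires all roots to lie outside the unit circle, i.e. |z| > 1 for every root.
Set 1 + (-0.432) z + (-0.27) z^2 = 0, i.e. a z^2 + b z + c = 0 with a = -0.27, b = -0.432, c = 1.
Discriminant D = b^2 - 4ac = (-0.432)^2 - 4*(-0.27)*1 = 0.186624 - (-1.08) = 1.266624.
D >= 0, so the roots are real: z = (-b +/- sqrt(D)) / (2a) = (0.432 +/- 1.125444) / (-0.54).
  z_1 = (0.432 + 1.125444) / (-0.54) = -2.8842,   |z_1| = 2.8842.
  z_2 = (0.432 - 1.125444) / (-0.54) = 1.2842,   |z_2| = 1.2842.
Moduli of all roots: 2.8842, 1.2842.
All moduli strictly greater than 1? Yes.
Verdict: Stationary.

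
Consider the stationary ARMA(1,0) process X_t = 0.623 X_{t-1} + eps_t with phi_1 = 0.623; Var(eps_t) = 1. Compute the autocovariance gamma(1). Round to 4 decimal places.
\gamma(1) = 1.0182

Multiply the model equation by X_{t-k} and take expectations. With theta_0 = psi_0 = 1 and psi_j the MA(infinity) weights, this gives
  gamma(k) - sum_i phi_i gamma(k-i) = c_k,
  c_k = sigma^2 * sum_{j=k..q} theta_j psi_{j-k}   (c_k = 0 for k > q),
using gamma(-m) = gamma(m).
Pure AR (q = 0): c_0 = sigma^2 = 1, c_k = 0 for k >= 1.
Equations for k = 0 and k = 1 (AR order 1):
  gamma(0) = phi_1 gamma(1) + c_0
  gamma(1) = phi_1 gamma(0) + c_1
Substituting the second into the first: gamma(0) (1 - phi_1^2) = c_0 + phi_1 c_1, so
  gamma(0) = c_0 / (1 - phi_1^2) = 1 / (1 - (0.623)^2) = 1 / 0.611871 = 1.634331.
  gamma(1) = phi_1 gamma(0) = (0.623)(1.634331) = 1.018188.
Therefore gamma(1) = 1.0182 (to 4 decimal places).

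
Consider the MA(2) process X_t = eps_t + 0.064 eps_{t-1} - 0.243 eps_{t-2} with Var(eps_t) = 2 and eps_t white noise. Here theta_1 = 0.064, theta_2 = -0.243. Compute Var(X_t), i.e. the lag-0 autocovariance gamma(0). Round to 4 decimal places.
\gamma(0) = 2.1263

For an MA(q) process X_t = eps_t + sum_i theta_i eps_{t-i} with
Var(eps_t) = sigma^2, the variance is
  gamma(0) = sigma^2 * (1 + sum_i theta_i^2).
  sum_i theta_i^2 = (0.064)^2 + (-0.243)^2 = 0.004096 + 0.059049 = 0.063145.
  gamma(0) = 2 * (1 + 0.063145) = 2 * 1.063145 = 2.12629, which rounds to 2.1263.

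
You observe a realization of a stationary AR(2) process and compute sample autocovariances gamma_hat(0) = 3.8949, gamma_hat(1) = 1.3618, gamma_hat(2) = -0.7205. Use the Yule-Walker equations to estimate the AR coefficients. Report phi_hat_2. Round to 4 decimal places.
\hat\phi_{2} = -0.3500

The Yule-Walker equations for an AR(p) process read, in matrix form,
  Gamma_p phi = r_p,   with   (Gamma_p)_{ij} = gamma(|i - j|),
                       (r_p)_i = gamma(i),   i,j = 1..p.
Substitute the sample gammas (Toeplitz matrix and right-hand side of size 2):
  Gamma_p = [[3.8949, 1.3618], [1.3618, 3.8949]]
  r_p     = [1.3618, -0.7205]
Written out:
  3.8949 phi_1 + 1.3618 phi_2 = 1.3618
  1.3618 phi_1 + 3.8949 phi_2 = -0.7205
Solve by Cramer's rule:
  det = gamma(0)^2 - gamma(1)^2 = (3.8949)^2 - (1.3618)^2 = 15.17024601 - 1.85449924 = 13.31574677
  phi_hat_1 = [gamma(1) gamma(0) - gamma(1) gamma(2)] / det = [(1.3618)(3.8949) - (1.3618)(-0.7205)] / 13.31574677 = 6.28525172 / 13.31574677 = 0.472
  phi_hat_2 = [gamma(0) gamma(2) - gamma(1)^2] / det = [(3.8949)(-0.7205) - (1.3618)^2] / 13.31574677 = -4.66077469 / 13.31574677 = -0.35
So phi_hat = [0.4720, -0.3500].
Therefore phi_hat_2 = -0.3500.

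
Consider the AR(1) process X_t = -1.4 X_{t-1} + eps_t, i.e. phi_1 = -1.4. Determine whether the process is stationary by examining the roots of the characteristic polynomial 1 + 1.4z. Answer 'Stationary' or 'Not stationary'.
\text{Not stationary}

The AR(p) characteristic polynomial is P(z) = 1 + 1.4z.
Stationarity requires all roots to lie outside the unit circle, i.e. |z| > 1 for every root.
This is linear in z: 1 + (1.4) z = 0  =>  z = -1/(1.4) = -0.714286,  |z| = 0.714286.
Moduli of all roots: 0.7143.
All moduli strictly greater than 1? No.
Verdict: Not stationary.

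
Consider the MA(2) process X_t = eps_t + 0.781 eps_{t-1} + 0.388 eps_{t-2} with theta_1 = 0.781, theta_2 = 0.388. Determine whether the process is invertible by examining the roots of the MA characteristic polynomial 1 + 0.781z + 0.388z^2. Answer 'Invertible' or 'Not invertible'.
\text{Invertible}

The MA(q) characteristic polynomial is P(z) = 1 + 0.781z + 0.388z^2.
Invertibility requires all roots to lie outside the unit circle, i.e. |z| > 1 for every root.
Set 1 + (0.781) z + (0.388) z^2 = 0, i.e. a z^2 + b z + c = 0 with a = 0.388, b = 0.781, c = 1.
Discriminant D = b^2 - 4ac = (0.781)^2 - 4*(0.388)*1 = 0.609961 - (1.552) = -0.942039.
D < 0, so the roots are the complex-conjugate pair z = (-b +/- i sqrt(-D)) / (2a) = -1.0064 +/- 1.2508i.
For a conjugate pair |z|^2 = z * conj(z) = (product of roots) = c/a = 1/(0.388) = 2.57732, so |z| = sqrt(2.57732) = 1.6054 for both roots.
Moduli of all roots: 1.6054, 1.6054.
All moduli strictly greater than 1? Yes.
Verdict: Invertible.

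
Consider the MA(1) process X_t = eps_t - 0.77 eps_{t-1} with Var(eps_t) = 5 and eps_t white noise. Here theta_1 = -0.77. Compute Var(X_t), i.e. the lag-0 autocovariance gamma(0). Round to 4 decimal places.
\gamma(0) = 7.9645

For an MA(q) process X_t = eps_t + sum_i theta_i eps_{t-i} with
Var(eps_t) = sigma^2, the variance is
  gamma(0) = sigma^2 * (1 + sum_i theta_i^2).
  sum_i theta_i^2 = (-0.77)^2 = 0.5929.
  gamma(0) = 5 * (1 + 0.5929) = 5 * 1.5929 = 7.9645.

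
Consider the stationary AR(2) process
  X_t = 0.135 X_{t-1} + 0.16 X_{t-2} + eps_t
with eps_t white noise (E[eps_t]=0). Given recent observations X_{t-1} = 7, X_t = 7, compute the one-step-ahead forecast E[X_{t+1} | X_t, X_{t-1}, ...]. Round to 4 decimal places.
E[X_{t+1} \mid \mathcal F_t] = 2.0650

For an AR(p) model X_t = c + sum_i phi_i X_{t-i} + eps_t, the
one-step-ahead conditional mean is
  E[X_{t+1} | X_t, ...] = c + sum_i phi_i X_{t+1-i}.
Substitute known values:
  E[X_{t+1} | ...] = (0.135) * (7) + (0.16) * (7)
                   = 2.0650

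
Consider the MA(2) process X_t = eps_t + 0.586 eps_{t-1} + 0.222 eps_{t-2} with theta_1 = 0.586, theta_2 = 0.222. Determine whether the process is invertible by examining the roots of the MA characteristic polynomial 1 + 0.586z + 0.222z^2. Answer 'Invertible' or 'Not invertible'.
\text{Invertible}

The MA(q) characteristic polynomial is P(z) = 1 + 0.586z + 0.222z^2.
Invertibility requires all roots to lie outside the unit circle, i.e. |z| > 1 for every root.
Set 1 + (0.586) z + (0.222) z^2 = 0, i.e. a z^2 + b z + c = 0 with a = 0.222, b = 0.586, c = 1.
Discriminant D = b^2 - 4ac = (0.586)^2 - 4*(0.222)*1 = 0.343396 - (0.888) = -0.544604.
D < 0, so the roots are the complex-conjugate pair z = (-b +/- i sqrt(-D)) / (2a) = -1.3198 +/- 1.6621i.
For a conjugate pair |z|^2 = z * conj(z) = (product of roots) = c/a = 1/(0.222) = 4.504505, so |z| = sqrt(4.504505) = 2.1224 for both roots.
Moduli of all roots: 2.1224, 2.1224.
All moduli strictly greater than 1? Yes.
Verdict: Invertible.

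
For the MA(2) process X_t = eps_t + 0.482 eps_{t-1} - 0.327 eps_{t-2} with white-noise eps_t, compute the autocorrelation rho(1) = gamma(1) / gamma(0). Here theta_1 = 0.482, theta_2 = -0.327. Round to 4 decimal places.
\rho(1) = 0.2422

For an MA(q) process with theta_0 = 1, the autocovariance is
  gamma(k) = sigma^2 * sum_{i=0..q-k} theta_i * theta_{i+k},
and rho(k) = gamma(k) / gamma(0). Sigma^2 cancels.
  numerator   = (1)*(0.482) + (0.482)*(-0.327) = 0.324386.
  denominator = (1)^2 + (0.482)^2 + (-0.327)^2 = 1.339253.
  rho(1) = 0.324386 / 1.339253 = 0.2422.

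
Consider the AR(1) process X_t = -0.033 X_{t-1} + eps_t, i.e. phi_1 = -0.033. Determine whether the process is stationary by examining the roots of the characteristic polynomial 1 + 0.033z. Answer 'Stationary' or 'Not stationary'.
\text{Stationary}

The AR(p) characteristic polynomial is P(z) = 1 + 0.033z.
Stationarity requires all roots to lie outside the unit circle, i.e. |z| > 1 for every root.
This is linear in z: 1 + (0.033) z = 0  =>  z = -1/(0.033) = -30.30303,  |z| = 30.30303.
Moduli of all roots: 30.3030.
All moduli strictly greater than 1? Yes.
Verdict: Stationary.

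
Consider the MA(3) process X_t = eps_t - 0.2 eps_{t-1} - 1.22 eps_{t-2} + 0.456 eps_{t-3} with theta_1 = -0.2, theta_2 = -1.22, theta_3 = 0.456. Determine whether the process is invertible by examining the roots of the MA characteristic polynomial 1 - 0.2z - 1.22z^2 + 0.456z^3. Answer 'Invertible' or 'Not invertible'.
\text{Not invertible}

The MA(q) characteristic polynomial is P(z) = 1 - 0.2z - 1.22z^2 + 0.456z^3.
Invertibility requires all roots to lie outside the unit circle, i.e. |z| > 1 for every root.
Degree 3: look for a simple real root z0 first, then factor out (1 - z/z0) and solve the remaining quadratic.
Testing z0 = 2.5: P(2.5) = 1 + (-0.2)(2.5) + (-1.22)(2.5)^2 + (0.456)(2.5)^3
  = 1 + (-0.5) + (-7.625) + (7.125) = 0.  So z_0 = 2.5 is a root, |z_0| = 2.5.
Divide out the factor (1 - 0.4 z) = (1 - z/z0) (since 1/z0 = 0.4):
  P(z) = (1 - 0.4 z)(1 + (0.2) z + (-1.14) z^2)
  [check: z-coef 0.2 - (0.4) = -0.2; z^2-coef -1.14 - (0.4)(0.2) = -1.22; z^3-coef -(0.4)(-1.14) = 0.456.]
Remaining roots from the quadratic factor 1 + (0.2) z + (-1.14) z^2:
  Set 1 + (0.2) z + (-1.14) z^2 = 0, i.e. a z^2 + b z + c = 0 with a = -1.14, b = 0.2, c = 1.
  Discriminant D = b^2 - 4ac = (0.2)^2 - 4*(-1.14)*1 = 0.04 - (-4.56) = 4.6.
  D >= 0, so the roots are real: z = (-b +/- sqrt(D)) / (2a) = (-0.2 +/- 2.144761) / (-2.28).
    z_1 = (-0.2 + 2.144761) / (-2.28) = -0.853,   |z_1| = 0.853.
    z_2 = (-0.2 - 2.144761) / (-2.28) = 1.0284,   |z_2| = 1.0284.
Moduli of all roots: 2.5000, 0.8530, 1.0284.
All moduli strictly greater than 1? No.
Verdict: Not invertible.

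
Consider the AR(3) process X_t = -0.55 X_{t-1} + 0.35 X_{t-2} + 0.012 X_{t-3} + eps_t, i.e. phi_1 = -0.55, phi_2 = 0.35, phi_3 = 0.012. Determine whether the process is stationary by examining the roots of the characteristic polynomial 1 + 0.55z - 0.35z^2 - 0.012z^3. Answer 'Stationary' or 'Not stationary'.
\text{Stationary}

The AR(p) characteristic polynomial is P(z) = 1 + 0.55z - 0.35z^2 - 0.012z^3.
Stationarity requires all roots to lie outside the unit circle, i.e. |z| > 1 for every root.
Degree 3: look for a simple real root z0 first, then factor out (1 - z/z0) and solve the remaining quadratic.
Testing z0 = 2.5: P(2.5) = 1 + (0.55)(2.5) + (-0.35)(2.5)^2 + (-0.012)(2.5)^3
  = 1 + (1.375) + (-2.1875) + (-0.1875) = 0.  So z_0 = 2.5 is a root, |z_0| = 2.5.
Divide out the factor (1 - 0.4 z) = (1 - z/z0) (since 1/z0 = 0.4):
  P(z) = (1 - 0.4 z)(1 + (0.95) z + (0.03) z^2)
  [check: z-coef 0.95 - (0.4) = 0.55; z^2-coef 0.03 - (0.4)(0.95) = -0.35; z^3-coef -(0.4)(0.03) = -0.012.]
Remaining roots from the quadratic factor 1 + (0.95) z + (0.03) z^2:
  Set 1 + (0.95) z + (0.03) z^2 = 0, i.e. a z^2 + b z + c = 0 with a = 0.03, b = 0.95, c = 1.
  Discriminant D = b^2 - 4ac = (0.95)^2 - 4*(0.03)*1 = 0.9025 - (0.12) = 0.7825.
  D >= 0, so the roots are real: z = (-b +/- sqrt(D)) / (2a) = (-0.95 +/- 0.88459) / (0.06).
    z_1 = (-0.95 + 0.88459) / (0.06) = -1.0902,   |z_1| = 1.0902.
    z_2 = (-0.95 - 0.88459) / (0.06) = -30.5765,   |z_2| = 30.5765.
Moduli of all roots: 2.5000, 1.0902, 30.5765.
All moduli strictly greater than 1? Yes.
Verdict: Stationary.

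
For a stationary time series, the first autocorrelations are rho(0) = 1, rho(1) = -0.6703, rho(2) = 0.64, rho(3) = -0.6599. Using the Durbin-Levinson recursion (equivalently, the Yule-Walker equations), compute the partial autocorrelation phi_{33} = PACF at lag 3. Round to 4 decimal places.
\phi_{33} = -0.3040

The PACF at lag k is phi_{kk}, the last component of the solution
to the Yule-Walker system G_k phi = r_k where
  (G_k)_{ij} = rho(|i - j|), (r_k)_i = rho(i), i,j = 1..k.
Equivalently, Durbin-Levinson gives phi_{kk} iteratively:
  phi_{11} = rho(1)
  phi_{kk} = [rho(k) - sum_{j=1..k-1} phi_{k-1,j} rho(k-j)]
            / [1 - sum_{j=1..k-1} phi_{k-1,j} rho(j)],
  phi_{k,j} = phi_{k-1,j} - phi_{kk} phi_{k-1,k-j},  j = 1..k-1.
Step k = 1:
  phi_11 = rho(1) = -0.6703.
Step k = 2:
  phi_22 = [rho(2) - phi_11 rho(1)] / [1 - phi_11 rho(1)] = [0.64 - (-0.6703)(-0.6703)] / [1 - (-0.6703)(-0.6703)]
         = 0.19069791 / 0.55069791 = 0.346284.
  Update: phi_21 = phi_11 - phi_22 phi_11 = -0.6703 - (0.346284)(-0.6703) = -0.438186.
Step k = 3:
  phi_33 = [rho(3) - phi_21 rho(2) - phi_22 rho(1)] / [1 - phi_21 rho(1) - phi_22 rho(2)]
    numerator   = -0.6599 - (-0.438186)(0.64) - (0.346284)(-0.6703) = -0.14734689
    denominator = 1 - (-0.438186)(-0.6703) - (0.346284)(0.64) = 0.48466226
  phi_33 = -0.14734689 / 0.48466226 = -0.304.
Therefore phi_{33} = -0.3040.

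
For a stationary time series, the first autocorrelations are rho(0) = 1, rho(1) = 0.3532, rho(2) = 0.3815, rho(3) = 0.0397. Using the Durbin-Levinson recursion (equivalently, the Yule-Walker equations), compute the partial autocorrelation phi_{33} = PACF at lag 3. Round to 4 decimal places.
\phi_{33} = -0.1989

The PACF at lag k is phi_{kk}, the last component of the solution
to the Yule-Walker system G_k phi = r_k where
  (G_k)_{ij} = rho(|i - j|), (r_k)_i = rho(i), i,j = 1..k.
Equivalently, Durbin-Levinson gives phi_{kk} iteratively:
  phi_{11} = rho(1)
  phi_{kk} = [rho(k) - sum_{j=1..k-1} phi_{k-1,j} rho(k-j)]
            / [1 - sum_{j=1..k-1} phi_{k-1,j} rho(j)],
  phi_{k,j} = phi_{k-1,j} - phi_{kk} phi_{k-1,k-j},  j = 1..k-1.
Step k = 1:
  phi_11 = rho(1) = 0.3532.
Step k = 2:
  phi_22 = [rho(2) - phi_11 rho(1)] / [1 - phi_11 rho(1)] = [0.3815 - (0.3532)(0.3532)] / [1 - (0.3532)(0.3532)]
         = 0.25674976 / 0.87524976 = 0.293345.
  Update: phi_21 = phi_11 - phi_22 phi_11 = 0.3532 - (0.293345)(0.3532) = 0.249591.
Step k = 3:
  phi_33 = [rho(3) - phi_21 rho(2) - phi_22 rho(1)] / [1 - phi_21 rho(1) - phi_22 rho(2)]
    numerator   = 0.0397 - (0.249591)(0.3815) - (0.293345)(0.3532) = -0.15912815
    denominator = 1 - (0.249591)(0.3532) - (0.293345)(0.3815) = 0.79993361
  phi_33 = -0.15912815 / 0.79993361 = -0.1989.
Therefore phi_{33} = -0.1989.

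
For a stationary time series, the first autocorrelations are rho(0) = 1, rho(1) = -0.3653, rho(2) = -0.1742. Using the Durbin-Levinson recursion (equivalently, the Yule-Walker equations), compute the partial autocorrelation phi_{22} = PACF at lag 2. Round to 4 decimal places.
\phi_{22} = -0.3550

The PACF at lag k is phi_{kk}, the last component of the solution
to the Yule-Walker system G_k phi = r_k where
  (G_k)_{ij} = rho(|i - j|), (r_k)_i = rho(i), i,j = 1..k.
Equivalently, Durbin-Levinson gives phi_{kk} iteratively:
  phi_{11} = rho(1)
  phi_{kk} = [rho(k) - sum_{j=1..k-1} phi_{k-1,j} rho(k-j)]
            / [1 - sum_{j=1..k-1} phi_{k-1,j} rho(j)],
  phi_{k,j} = phi_{k-1,j} - phi_{kk} phi_{k-1,k-j},  j = 1..k-1.
Step k = 1:
  phi_11 = rho(1) = -0.3653.
Step k = 2:
  phi_22 = [rho(2) - phi_11 rho(1)] / [1 - phi_11 rho(1)] = [-0.1742 - (-0.3653)(-0.3653)] / [1 - (-0.3653)(-0.3653)]
         = -0.30764409 / 0.86655591 = -0.355.
Therefore phi_{22} = -0.3550.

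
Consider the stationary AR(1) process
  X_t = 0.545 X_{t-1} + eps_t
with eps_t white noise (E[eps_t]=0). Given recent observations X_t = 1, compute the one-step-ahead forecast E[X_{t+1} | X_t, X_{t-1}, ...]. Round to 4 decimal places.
E[X_{t+1} \mid \mathcal F_t] = 0.5450

For an AR(p) model X_t = c + sum_i phi_i X_{t-i} + eps_t, the
one-step-ahead conditional mean is
  E[X_{t+1} | X_t, ...] = c + sum_i phi_i X_{t+1-i}.
Substitute known values:
  E[X_{t+1} | ...] = (0.545) * (1)
                   = 0.5450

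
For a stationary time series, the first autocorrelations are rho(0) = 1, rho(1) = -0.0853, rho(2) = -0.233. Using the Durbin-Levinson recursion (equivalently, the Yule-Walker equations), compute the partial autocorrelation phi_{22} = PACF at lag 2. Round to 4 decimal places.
\phi_{22} = -0.2420

The PACF at lag k is phi_{kk}, the last component of the solution
to the Yule-Walker system G_k phi = r_k where
  (G_k)_{ij} = rho(|i - j|), (r_k)_i = rho(i), i,j = 1..k.
Equivalently, Durbin-Levinson gives phi_{kk} iteratively:
  phi_{11} = rho(1)
  phi_{kk} = [rho(k) - sum_{j=1..k-1} phi_{k-1,j} rho(k-j)]
            / [1 - sum_{j=1..k-1} phi_{k-1,j} rho(j)],
  phi_{k,j} = phi_{k-1,j} - phi_{kk} phi_{k-1,k-j},  j = 1..k-1.
Step k = 1:
  phi_11 = rho(1) = -0.0853.
Step k = 2:
  phi_22 = [rho(2) - phi_11 rho(1)] / [1 - phi_11 rho(1)] = [-0.233 - (-0.0853)(-0.0853)] / [1 - (-0.0853)(-0.0853)]
         = -0.24027609 / 0.99272391 = -0.242.
Therefore phi_{22} = -0.2420.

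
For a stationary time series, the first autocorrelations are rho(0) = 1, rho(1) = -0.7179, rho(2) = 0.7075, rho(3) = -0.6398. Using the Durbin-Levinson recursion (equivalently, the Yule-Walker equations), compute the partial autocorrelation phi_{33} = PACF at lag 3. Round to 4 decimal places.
\phi_{33} = -0.1191

The PACF at lag k is phi_{kk}, the last component of the solution
to the Yule-Walker system G_k phi = r_k where
  (G_k)_{ij} = rho(|i - j|), (r_k)_i = rho(i), i,j = 1..k.
Equivalently, Durbin-Levinson gives phi_{kk} iteratively:
  phi_{11} = rho(1)
  phi_{kk} = [rho(k) - sum_{j=1..k-1} phi_{k-1,j} rho(k-j)]
            / [1 - sum_{j=1..k-1} phi_{k-1,j} rho(j)],
  phi_{k,j} = phi_{k-1,j} - phi_{kk} phi_{k-1,k-j},  j = 1..k-1.
Step k = 1:
  phi_11 = rho(1) = -0.7179.
Step k = 2:
  phi_22 = [rho(2) - phi_11 rho(1)] / [1 - phi_11 rho(1)] = [0.7075 - (-0.7179)(-0.7179)] / [1 - (-0.7179)(-0.7179)]
         = 0.19211959 / 0.48461959 = 0.396434.
  Update: phi_21 = phi_11 - phi_22 phi_11 = -0.7179 - (0.396434)(-0.7179) = -0.4333.
Step k = 3:
  phi_33 = [rho(3) - phi_21 rho(2) - phi_22 rho(1)] / [1 - phi_21 rho(1) - phi_22 rho(2)]
    numerator   = -0.6398 - (-0.4333)(0.7075) - (0.396434)(-0.7179) = -0.0486403
    denominator = 1 - (-0.4333)(-0.7179) - (0.396434)(0.7075) = 0.40845689
  phi_33 = -0.0486403 / 0.40845689 = -0.1191.
Therefore phi_{33} = -0.1191.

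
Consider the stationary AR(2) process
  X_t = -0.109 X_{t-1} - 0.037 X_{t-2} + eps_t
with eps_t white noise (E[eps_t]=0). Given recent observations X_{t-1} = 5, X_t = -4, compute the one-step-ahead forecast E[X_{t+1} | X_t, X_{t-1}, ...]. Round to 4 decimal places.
E[X_{t+1} \mid \mathcal F_t] = 0.2510

For an AR(p) model X_t = c + sum_i phi_i X_{t-i} + eps_t, the
one-step-ahead conditional mean is
  E[X_{t+1} | X_t, ...] = c + sum_i phi_i X_{t+1-i}.
Substitute known values:
  E[X_{t+1} | ...] = (-0.109) * (-4) + (-0.037) * (5)
                   = 0.2510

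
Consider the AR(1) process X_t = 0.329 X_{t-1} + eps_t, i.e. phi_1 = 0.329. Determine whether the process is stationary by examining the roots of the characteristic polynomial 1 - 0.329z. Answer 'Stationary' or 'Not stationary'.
\text{Stationary}

The AR(p) characteristic polynomial is P(z) = 1 - 0.329z.
Stationarity requires all roots to lie outside the unit circle, i.e. |z| > 1 for every root.
This is linear in z: 1 + (-0.329) z = 0  =>  z = -1/(-0.329) = 3.039514,  |z| = 3.039514.
Moduli of all roots: 3.0395.
All moduli strictly greater than 1? Yes.
Verdict: Stationary.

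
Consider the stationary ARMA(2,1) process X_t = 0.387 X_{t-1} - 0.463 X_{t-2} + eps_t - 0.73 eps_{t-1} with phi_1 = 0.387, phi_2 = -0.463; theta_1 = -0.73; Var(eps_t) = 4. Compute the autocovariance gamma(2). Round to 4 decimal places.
\gamma(2) = -3.0363

Multiply the model equation by X_{t-k} and take expectations. With theta_0 = psi_0 = 1 and psi_j the MA(infinity) weights, this gives
  gamma(k) - sum_i phi_i gamma(k-i) = c_k,
  c_k = sigma^2 * sum_{j=k..q} theta_j psi_{j-k}   (c_k = 0 for k > q),
using gamma(-m) = gamma(m).
psi-weights needed (psi_j = theta_j + sum_i phi_i psi_{j-i}):
  psi_1 = theta_1 + phi_1 = -0.73 + (0.387) = -0.343
Right-hand sides:
  c_0 = sigma^2 (1 + theta_1 psi_1) = 4 * (1 + (-0.73)(-0.343)) = 4 * 1.25039 = 5.00156
  c_1 = sigma^2 theta_1 = 4 * (-0.73) = -2.92
  c_2 = 0
Equations for k = 0, 1, 2 (AR order 2, c_2 = 0):
  (E0) gamma(0) = phi_1 gamma(1) + phi_2 gamma(2) + c_0
  (E1) gamma(1) = phi_1 gamma(0) + phi_2 gamma(1) + c_1
  (E2) gamma(2) = phi_1 gamma(1) + phi_2 gamma(0)
From (E1): gamma(1) = A gamma(0) + B with
  A = phi_1 / (1 - phi_2) = 0.387 / 1.463 = 0.264525,   B = c_1 / (1 - phi_2) = -2.92 / 1.463 = -1.995899.
Insert (E2) into (E0): gamma(0) (1 - phi_2^2) = phi_1 (1 + phi_2) gamma(1) + c_0.
  phi_1 (1 + phi_2) = (0.387)(0.537) = 0.207819,   1 - phi_2^2 = 0.785631.
Replace gamma(1) by A gamma(0) + B and collect gamma(0):
  gamma(0) [0.785631 - (0.207819)(0.264525)] = (0.207819)(-1.995899) + 5.00156
  gamma(0) * 0.730658 = 4.586774
  gamma(0) = 4.586774 / 0.730658 = 6.277597.
  gamma(1) = A gamma(0) + B = (0.264525)(6.277597) + (-1.995899) = -0.335318.
  gamma(2) = phi_1 gamma(1) + phi_2 gamma(0) = (0.387)(-0.335318) + (-0.463)(6.277597) = -3.036295.
Therefore gamma(2) = -3.0363 (to 4 decimal places).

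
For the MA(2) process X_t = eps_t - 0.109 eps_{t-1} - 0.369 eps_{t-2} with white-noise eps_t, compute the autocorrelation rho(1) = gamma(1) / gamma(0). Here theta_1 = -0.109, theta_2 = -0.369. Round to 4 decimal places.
\rho(1) = -0.0599

For an MA(q) process with theta_0 = 1, the autocovariance is
  gamma(k) = sigma^2 * sum_{i=0..q-k} theta_i * theta_{i+k},
and rho(k) = gamma(k) / gamma(0). Sigma^2 cancels.
  numerator   = (1)*(-0.109) + (-0.109)*(-0.369) = -0.068779.
  denominator = (1)^2 + (-0.109)^2 + (-0.369)^2 = 1.148042.
  rho(1) = -0.068779 / 1.148042 = -0.0599.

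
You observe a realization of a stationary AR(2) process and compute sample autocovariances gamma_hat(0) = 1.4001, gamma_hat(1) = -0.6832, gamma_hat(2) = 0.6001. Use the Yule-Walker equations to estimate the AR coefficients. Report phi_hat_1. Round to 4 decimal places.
\hat\phi_{1} = -0.3660

The Yule-Walker equations for an AR(p) process read, in matrix form,
  Gamma_p phi = r_p,   with   (Gamma_p)_{ij} = gamma(|i - j|),
                       (r_p)_i = gamma(i),   i,j = 1..p.
Substitute the sample gammas (Toeplitz matrix and right-hand side of size 2):
  Gamma_p = [[1.4001, -0.6832], [-0.6832, 1.4001]]
  r_p     = [-0.6832, 0.6001]
Written out:
  1.4001 phi_1 - 0.6832 phi_2 = -0.6832
  -0.6832 phi_1 + 1.4001 phi_2 = 0.6001
Solve by Cramer's rule:
  det = gamma(0)^2 - gamma(1)^2 = (1.4001)^2 - (-0.6832)^2 = 1.96028001 - 0.46676224 = 1.49351777
  phi_hat_1 = [gamma(1) gamma(0) - gamma(1) gamma(2)] / det = [(-0.6832)(1.4001) - (-0.6832)(0.6001)] / 1.49351777 = -0.54656 / 1.49351777 = -0.366
  phi_hat_2 = [gamma(0) gamma(2) - gamma(1)^2] / det = [(1.4001)(0.6001) - (-0.6832)^2] / 1.49351777 = 0.37343777 / 1.49351777 = 0.25
So phi_hat = [-0.3660, 0.2500].
Therefore phi_hat_1 = -0.3660.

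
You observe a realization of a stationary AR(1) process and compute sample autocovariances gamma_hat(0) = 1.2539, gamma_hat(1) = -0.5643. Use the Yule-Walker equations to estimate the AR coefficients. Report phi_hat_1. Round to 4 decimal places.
\hat\phi_{1} = -0.4500

The Yule-Walker equations for an AR(p) process read, in matrix form,
  Gamma_p phi = r_p,   with   (Gamma_p)_{ij} = gamma(|i - j|),
                       (r_p)_i = gamma(i),   i,j = 1..p.
Substitute the sample gammas (Toeplitz matrix and right-hand side of size 1):
  Gamma_p = [[1.2539]]
  r_p     = [-0.5643]
With p = 1 this is the single equation gamma(0) phi_1 = gamma(1):
  phi_hat_1 = gamma(1) / gamma(0) = -0.5643 / 1.2539 = -0.4500.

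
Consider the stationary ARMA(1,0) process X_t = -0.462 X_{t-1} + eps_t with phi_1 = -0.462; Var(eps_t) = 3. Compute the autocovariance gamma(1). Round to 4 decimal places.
\gamma(1) = -1.7621

Multiply the model equation by X_{t-k} and take expectations. With theta_0 = psi_0 = 1 and psi_j the MA(infinity) weights, this gives
  gamma(k) - sum_i phi_i gamma(k-i) = c_k,
  c_k = sigma^2 * sum_{j=k..q} theta_j psi_{j-k}   (c_k = 0 for k > q),
using gamma(-m) = gamma(m).
Pure AR (q = 0): c_0 = sigma^2 = 3, c_k = 0 for k >= 1.
Equations for k = 0 and k = 1 (AR order 1):
  gamma(0) = phi_1 gamma(1) + c_0
  gamma(1) = phi_1 gamma(0) + c_1
Substituting the second into the first: gamma(0) (1 - phi_1^2) = c_0 + phi_1 c_1, so
  gamma(0) = c_0 / (1 - phi_1^2) = 3 / (1 - (-0.462)^2) = 3 / 0.786556 = 3.814096.
  gamma(1) = phi_1 gamma(0) = (-0.462)(3.814096) = -1.762112.
Therefore gamma(1) = -1.7621 (to 4 decimal places).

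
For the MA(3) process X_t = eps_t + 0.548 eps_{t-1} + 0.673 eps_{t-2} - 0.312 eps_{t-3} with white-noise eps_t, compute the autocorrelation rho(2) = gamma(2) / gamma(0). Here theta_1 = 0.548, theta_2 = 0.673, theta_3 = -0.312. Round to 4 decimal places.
\rho(2) = 0.2713

For an MA(q) process with theta_0 = 1, the autocovariance is
  gamma(k) = sigma^2 * sum_{i=0..q-k} theta_i * theta_{i+k},
and rho(k) = gamma(k) / gamma(0). Sigma^2 cancels.
  numerator   = (1)*(0.673) + (0.548)*(-0.312) = 0.502024.
  denominator = (1)^2 + (0.548)^2 + (0.673)^2 + (-0.312)^2 = 1.850577.
  rho(2) = 0.502024 / 1.850577 = 0.2713.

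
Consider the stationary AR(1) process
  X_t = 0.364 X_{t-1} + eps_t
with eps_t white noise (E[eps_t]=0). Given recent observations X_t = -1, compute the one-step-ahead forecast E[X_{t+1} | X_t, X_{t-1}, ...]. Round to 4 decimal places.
E[X_{t+1} \mid \mathcal F_t] = -0.3640

For an AR(p) model X_t = c + sum_i phi_i X_{t-i} + eps_t, the
one-step-ahead conditional mean is
  E[X_{t+1} | X_t, ...] = c + sum_i phi_i X_{t+1-i}.
Substitute known values:
  E[X_{t+1} | ...] = (0.364) * (-1)
                   = -0.3640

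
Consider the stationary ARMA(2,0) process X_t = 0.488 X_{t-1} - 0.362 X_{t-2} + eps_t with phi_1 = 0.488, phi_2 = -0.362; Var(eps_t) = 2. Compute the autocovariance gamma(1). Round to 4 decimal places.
\gamma(1) = 0.9461

Multiply the model equation by X_{t-k} and take expectations. With theta_0 = psi_0 = 1 and psi_j the MA(infinity) weights, this gives
  gamma(k) - sum_i phi_i gamma(k-i) = c_k,
  c_k = sigma^2 * sum_{j=k..q} theta_j psi_{j-k}   (c_k = 0 for k > q),
using gamma(-m) = gamma(m).
Pure AR (q = 0): c_0 = sigma^2 = 2, c_k = 0 for k >= 1.
Equations for k = 0, 1, 2 (AR order 2, c_2 = 0):
  (E0) gamma(0) = phi_1 gamma(1) + phi_2 gamma(2) + c_0
  (E1) gamma(1) = phi_1 gamma(0) + phi_2 gamma(1) + c_1
  (E2) gamma(2) = phi_1 gamma(1) + phi_2 gamma(0)
From (E1): gamma(1) = A gamma(0) + B with
  A = phi_1 / (1 - phi_2) = 0.488 / 1.362 = 0.358297,   B = c_1 / (1 - phi_2) = 0 / 1.362 = 0.
Insert (E2) into (E0): gamma(0) (1 - phi_2^2) = phi_1 (1 + phi_2) gamma(1) + c_0.
  phi_1 (1 + phi_2) = (0.488)(0.638) = 0.311344,   1 - phi_2^2 = 0.868956.
Replace gamma(1) by A gamma(0) + B and collect gamma(0):
  gamma(0) [0.868956 - (0.311344)(0.358297)] = c_0 = 2
  gamma(0) * 0.757402 = 2
  gamma(0) = 2 / 0.757402 = 2.640604.
  gamma(1) = A gamma(0) = (0.358297)(2.640604) = 0.946119.
Therefore gamma(1) = 0.9461 (to 4 decimal places).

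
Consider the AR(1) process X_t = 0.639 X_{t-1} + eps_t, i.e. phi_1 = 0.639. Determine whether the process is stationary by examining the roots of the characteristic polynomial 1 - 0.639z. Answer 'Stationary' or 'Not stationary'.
\text{Stationary}

The AR(p) characteristic polynomial is P(z) = 1 - 0.639z.
Stationarity requires all roots to lie outside the unit circle, i.e. |z| > 1 for every root.
This is linear in z: 1 + (-0.639) z = 0  =>  z = -1/(-0.639) = 1.564945,  |z| = 1.564945.
Moduli of all roots: 1.5649.
All moduli strictly greater than 1? Yes.
Verdict: Stationary.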